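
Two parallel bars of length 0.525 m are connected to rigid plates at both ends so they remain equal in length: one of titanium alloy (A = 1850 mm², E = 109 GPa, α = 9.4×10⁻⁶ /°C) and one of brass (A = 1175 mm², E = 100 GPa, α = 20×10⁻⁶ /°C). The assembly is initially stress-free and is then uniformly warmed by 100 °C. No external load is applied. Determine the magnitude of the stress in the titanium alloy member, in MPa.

σ ≈ 42.5 MPa (tensile)

Equilibrium of a rigid end plate with no external load gives equal and opposite internal forces ±P in the two members. Since α_{brass} > α_{titanium alloy}, heating drives the brass into compression and the titanium alloy into tension.
Setting the final lengths equal and cancelling L: (α₁ − α₂)ΔT = P/(A₁E₁) + P/(A₂E₂).
|α₁ − α₂|·ΔT = 10.6×10⁻⁶ × 100 = 0.00106.
1/(A₁E₁) + 1/(A₂E₂) = 1/(1850×109×10³) + 1/(1175×100×10³) = 1.347×10⁻⁸ N⁻¹.
P = 0.00106 / 1.347×10⁻⁸ = 78690 N = 78.69 kN.
σ_{titanium alloy} = P/A₁ = 78690/1850 = 42.54 MPa, tensile.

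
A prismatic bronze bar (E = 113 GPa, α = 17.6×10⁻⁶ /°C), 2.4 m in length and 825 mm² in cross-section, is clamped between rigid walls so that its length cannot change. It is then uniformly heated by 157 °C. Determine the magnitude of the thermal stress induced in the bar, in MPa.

σ ≈ 312 MPa (compressive)

With length fixed, the mechanical strain must cancel the thermal strain αΔT = 17.6×10⁻⁶ × 157 = 2763.2×10⁻⁶.
σ = EαΔT = 113×10³ × 17.6×10⁻⁶ × 157 = 312.2 MPa (compressive; the bar is trying to expand).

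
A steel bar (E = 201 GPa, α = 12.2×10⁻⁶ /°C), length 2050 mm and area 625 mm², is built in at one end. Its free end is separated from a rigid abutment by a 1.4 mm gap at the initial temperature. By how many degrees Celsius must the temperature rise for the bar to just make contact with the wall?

ΔT ≈ 56 °C

Contact occurs when the free expansion equals the gap: αΔT L = 1.4 mm.
So ΔT = g/(αL) = 1.4/(12.2×10⁻⁶ × 2050) = 55.98 °C.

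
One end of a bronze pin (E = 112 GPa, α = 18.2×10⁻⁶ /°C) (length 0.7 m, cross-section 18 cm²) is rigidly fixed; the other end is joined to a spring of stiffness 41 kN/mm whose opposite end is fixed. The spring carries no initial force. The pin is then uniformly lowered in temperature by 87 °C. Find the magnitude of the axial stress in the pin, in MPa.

The unrestrained thermal change is αΔT L = 18.2×10⁻⁶ × 87 × 700 = 1.108 mm.
With a force P in the spring, the elastic change of the pin is PL/(AE) and that of the spring is P/k; compatibility requires their sum to equal δ_free.
P [ L/(AE) + 1/k ] = δ_free → P [ 700/(1800×112×10³) + 1/(41×10³) ] = 1.108.
P = 1.108 / 2.786×10⁻⁵ = 39780 N.
σ = P/A = 39780/1800 = 22.1 MPa.

σ ≈ 22.1 MPa (tensile)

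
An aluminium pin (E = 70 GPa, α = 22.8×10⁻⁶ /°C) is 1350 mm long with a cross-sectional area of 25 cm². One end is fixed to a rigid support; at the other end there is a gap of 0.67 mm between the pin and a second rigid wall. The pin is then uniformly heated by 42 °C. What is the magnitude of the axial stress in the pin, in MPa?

σ ≈ 32.3 MPa (compressive)

Free thermal elongation = αΔT L = 22.8×10⁻⁶ × 42 × 1350 = 1.293 mm.
After closing the 0.67 mm clearance, 1.293 − 0.67 = 0.6228 mm of expansion remains to be suppressed by the wall.
That suppressed elongation corresponds to σ = E·Δ/L = 70×10³ × 0.6228/1350 = 32.29 MPa.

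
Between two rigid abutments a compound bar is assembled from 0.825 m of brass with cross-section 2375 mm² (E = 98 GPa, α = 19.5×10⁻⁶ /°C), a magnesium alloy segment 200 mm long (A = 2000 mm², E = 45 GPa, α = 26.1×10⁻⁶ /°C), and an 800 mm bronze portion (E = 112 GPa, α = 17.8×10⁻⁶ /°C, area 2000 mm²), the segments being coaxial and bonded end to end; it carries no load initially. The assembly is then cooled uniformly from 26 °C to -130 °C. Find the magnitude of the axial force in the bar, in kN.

P ≈ 594 kN (tensile)

Free thermal contraction of the whole bar: Σ αᵢΔT Lᵢ = 19.5×10⁻⁶×156×825 + 26.1×10⁻⁶×156×200 + 17.8×10⁻⁶×156×800 = 5.545 mm.
Since the ends are fixed, an axial force P builds up, equal in every segment, with P · Σ Lᵢ/(AᵢEᵢ) = δ_free.
The series flexibility is Σ Lᵢ/(AᵢEᵢ) = 825/(2375×98×10³) + 200/(2000×45×10³) + 800/(2000×112×10³) = 9.338×10⁻⁶ mm/N.
Hence P = δ_free / Σ(L/AE) = 5.545/9.338×10⁻⁶ = 593.8 kN (tensile).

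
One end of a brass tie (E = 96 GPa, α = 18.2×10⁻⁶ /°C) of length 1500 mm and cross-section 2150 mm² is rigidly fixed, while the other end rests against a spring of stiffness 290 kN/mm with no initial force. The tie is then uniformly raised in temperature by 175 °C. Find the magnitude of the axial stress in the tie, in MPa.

σ ≈ 207 MPa (compressive)

The unrestrained thermal change is αΔT L = 18.2×10⁻⁶ × 175 × 1500 = 4.777 mm.
Let P be the compressive force at the spring. The tie shortens elastically by PL/(AE) and the spring compresses by P/k; together these equal δ_free.
So P = δ_free / [L/(AE) + 1/k] = 4.777 / [ 1500/(2150×96×10³) + 1/(290×10³) ].
P = 4.777 / 1.072×10⁻⁵ = 445800 N.
σ = P/A = 445800/2150 = 207.4 MPa.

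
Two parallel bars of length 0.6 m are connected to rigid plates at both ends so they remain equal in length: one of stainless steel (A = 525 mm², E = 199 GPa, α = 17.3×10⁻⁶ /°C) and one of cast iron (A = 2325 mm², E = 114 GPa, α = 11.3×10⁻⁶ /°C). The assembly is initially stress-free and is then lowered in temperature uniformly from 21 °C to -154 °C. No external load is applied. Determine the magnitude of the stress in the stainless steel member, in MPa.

Equilibrium of a rigid end plate with no external load gives equal and opposite internal forces ±P in the two members. Since α_{stainless steel} > α_{cast iron}, cooling drives the stainless steel into tension and the cast iron into compression.
Equating the net (thermal + elastic) strains gives |α₁ − α₂|·ΔT = P·[1/(A₁E₁) + 1/(A₂E₂)].
|α₁ − α₂|·ΔT = 6×10⁻⁶ × 175 = 0.00105.
1/(A₁E₁) + 1/(A₂E₂) = 1/(525×199×10³) + 1/(2325×114×10³) = 1.334×10⁻⁸ N⁻¹.
P = 0.00105 / 1.334×10⁻⁸ = 78680 N = 78.68 kN.
σ_{stainless steel} = P/A₁ = 78680/525 = 149.9 MPa, tensile.

σ ≈ 150 MPa (tensile)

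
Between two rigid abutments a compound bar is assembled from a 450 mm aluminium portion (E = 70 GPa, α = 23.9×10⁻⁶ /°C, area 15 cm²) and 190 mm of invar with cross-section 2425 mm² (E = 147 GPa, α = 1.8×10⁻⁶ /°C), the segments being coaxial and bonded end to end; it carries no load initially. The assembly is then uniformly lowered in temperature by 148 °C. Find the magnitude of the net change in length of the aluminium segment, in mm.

|ΔL| ≈ 0.131 mm

If the supports were absent, the total length change would be Σ αᵢΔT Lᵢ = 23.9×10⁻⁶×148×450 + 1.8×10⁻⁶×148×190 = 1.642 mm.
The rigid supports impose zero overall length change; the single axial force P common to all segments must satisfy P Σ Lᵢ/(AᵢEᵢ) = δ_free.
The series flexibility is Σ Lᵢ/(AᵢEᵢ) = 450/(1500×70×10³) + 190/(2425×147×10³) = 4.819×10⁻⁶ mm/N.
Hence P = δ_free / Σ(L/AE) = 1.642/4.819×10⁻⁶ = 340.8 kN (tensile).
For the aluminium segment, free thermal change = 23.9×10⁻⁶×148×450 = 1.592 mm and elastic change from P = 340800×450/(1500×70×10³) = 1.461 mm; these oppose, so the net change is 0.131 mm (segment shortens).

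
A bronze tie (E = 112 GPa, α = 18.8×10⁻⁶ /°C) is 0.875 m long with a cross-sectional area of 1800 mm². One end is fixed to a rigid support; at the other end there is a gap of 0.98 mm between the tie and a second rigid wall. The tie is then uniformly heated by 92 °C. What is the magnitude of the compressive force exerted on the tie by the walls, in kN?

P ≈ 123 kN

Unrestrained expansion: δ_free = αΔT L = 18.8×10⁻⁶ × 92 × 875 = 1.513 mm.
The gap closes (δ_free > 0.98 mm) and the wall then resists a further 1.513 − 0.98 = 0.5334 mm of expansion.
Compatibility: PL/(AE) = 0.5334 mm, so σ = P/A = E × (0.5334/875) = 68.28 MPa.
Force on the wall = σA = 68.28 × 1800 mm² = 122.9 kN.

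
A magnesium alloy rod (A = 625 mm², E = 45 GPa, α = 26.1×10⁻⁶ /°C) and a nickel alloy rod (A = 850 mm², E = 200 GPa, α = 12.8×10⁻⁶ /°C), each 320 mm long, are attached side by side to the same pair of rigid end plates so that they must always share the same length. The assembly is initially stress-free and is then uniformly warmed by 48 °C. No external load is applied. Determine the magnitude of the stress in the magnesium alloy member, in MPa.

Equilibrium of a rigid end plate with no external load gives equal and opposite internal forces ±P in the two members. Since α_{magnesium alloy} > α_{nickel alloy}, heating drives the magnesium alloy into compression and the nickel alloy into tension.
Compatibility of the two members (thermal + elastic change equal): (α₁ − α₂)ΔT = P·[1/(A₁E₁) + 1/(A₂E₂)].
|α₁ − α₂|·ΔT = 13.3×10⁻⁶ × 48 = 0.0006384.
1/(A₁E₁) + 1/(A₂E₂) = 1/(625×45×10³) + 1/(850×200×10³) = 4.144×10⁻⁸ N⁻¹.
So P = 0.0006384 / 4.144×10⁻⁸ = 15.41 kN.
σ_{magnesium alloy} = P/A₁ = 15410/625 = 24.65 MPa, compressive.

σ ≈ 24.6 MPa (compressive)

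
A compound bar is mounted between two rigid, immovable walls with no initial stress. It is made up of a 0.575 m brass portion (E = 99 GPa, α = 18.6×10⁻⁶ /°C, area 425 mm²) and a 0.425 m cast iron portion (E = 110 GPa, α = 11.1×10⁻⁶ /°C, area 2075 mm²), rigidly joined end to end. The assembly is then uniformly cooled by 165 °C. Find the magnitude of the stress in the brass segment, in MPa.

With the walls removed the bar would change length by δ_free = Σ αᵢΔT Lᵢ = 18.6×10⁻⁶×165×575 + 11.1×10⁻⁶×165×425 = 2.543 mm.
The rigid supports impose zero overall length change; the single axial force P common to all segments must satisfy P Σ Lᵢ/(AᵢEᵢ) = δ_free.
Σ Lᵢ/(AᵢEᵢ) = 575/(425×99×10³) + 425/(2075×110×10³) = 1.553×10⁻⁵ mm/N.
So P = 2.543 / 1.553×10⁻⁵ = 163.8 kN, tensile.
σ_{brass} = P / A = 163800 / 425 = 385.3 MPa.

σ ≈ 385 MPa (tensile)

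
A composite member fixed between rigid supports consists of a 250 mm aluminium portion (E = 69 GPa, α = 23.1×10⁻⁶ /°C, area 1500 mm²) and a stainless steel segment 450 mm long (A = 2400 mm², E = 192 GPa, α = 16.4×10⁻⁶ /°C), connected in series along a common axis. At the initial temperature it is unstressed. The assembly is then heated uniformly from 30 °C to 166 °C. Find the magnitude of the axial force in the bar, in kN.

With the walls removed the bar would change length by δ_free = Σ αᵢΔT Lᵢ = 23.1×10⁻⁶×136×250 + 16.4×10⁻⁶×136×450 = 1.789 mm.
The walls prevent any net length change, so an axial force P (same in every segment) develops. Compatibility: P · Σ Lᵢ/(AᵢEᵢ) = δ_free.
The series flexibility is Σ Lᵢ/(AᵢEᵢ) = 250/(1500×69×10³) + 450/(2400×192×10³) = 3.392×10⁻⁶ mm/N.
So P = 1.789 / 3.392×10⁻⁶ = 527.4 kN, compressive.

P ≈ 527 kN (compressive)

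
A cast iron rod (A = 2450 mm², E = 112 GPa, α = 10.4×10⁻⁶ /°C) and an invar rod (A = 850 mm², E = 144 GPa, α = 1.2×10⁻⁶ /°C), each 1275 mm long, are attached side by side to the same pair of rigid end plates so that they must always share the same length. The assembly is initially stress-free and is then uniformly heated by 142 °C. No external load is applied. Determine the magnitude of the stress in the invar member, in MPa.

The cast iron has the larger α, so on heating it would change length more than the invar if both were free. The rigid plates force a common final length, so the cast iron is put into compression and the invar into tension, with equal and opposite forces P (no external load).
Equating the net (thermal + elastic) strains gives |α₁ − α₂|·ΔT = P·[1/(A₁E₁) + 1/(A₂E₂)].
|α₁ − α₂|·ΔT = 9.2×10⁻⁶ × 142 = 0.001306.
1/(A₁E₁) + 1/(A₂E₂) = 1/(2450×112×10³) + 1/(850×144×10³) = 1.181×10⁻⁸ N⁻¹.
So P = 0.001306 / 1.181×10⁻⁸ = 110.6 kN.
σ_{invar} = P/A₂ = 110600/850 = 130.1 MPa, tensile.

σ ≈ 130 MPa (tensile)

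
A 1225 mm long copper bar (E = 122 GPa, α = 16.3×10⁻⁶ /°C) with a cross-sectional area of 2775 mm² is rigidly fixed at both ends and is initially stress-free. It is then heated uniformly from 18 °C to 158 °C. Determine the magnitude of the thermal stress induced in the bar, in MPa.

σ ≈ 278 MPa (compressive)

Because both ends are immovable the net strain is zero, and the suppressed thermal strain is αΔT = 16.3×10⁻⁶ × 140 = 2282×10⁻⁶.
σ = EαΔT = 122×10³ × 16.3×10⁻⁶ × 140 = 278.4 MPa (compressive; the bar is trying to expand).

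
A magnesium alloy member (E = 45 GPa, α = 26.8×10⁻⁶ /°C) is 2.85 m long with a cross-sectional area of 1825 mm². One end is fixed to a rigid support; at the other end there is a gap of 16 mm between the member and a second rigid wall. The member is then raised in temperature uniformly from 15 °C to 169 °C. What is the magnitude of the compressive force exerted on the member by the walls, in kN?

P ≈ 0 kN

Free thermal elongation = αΔT L = 26.8×10⁻⁶ × 154 × 2850 = 11.76 mm.
This is smaller than the 16 mm clearance, so the member expands freely without reaching the stop — the stress is zero.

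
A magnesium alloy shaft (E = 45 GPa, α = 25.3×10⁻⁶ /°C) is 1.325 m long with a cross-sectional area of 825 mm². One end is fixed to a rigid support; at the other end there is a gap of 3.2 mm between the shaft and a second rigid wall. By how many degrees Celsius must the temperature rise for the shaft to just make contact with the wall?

ΔT ≈ 95.5 °C

Contact occurs when the free expansion equals the gap: αΔT L = 3.2 mm.
So ΔT = g/(αL) = 3.2/(25.3×10⁻⁶ × 1325) = 95.46 °C.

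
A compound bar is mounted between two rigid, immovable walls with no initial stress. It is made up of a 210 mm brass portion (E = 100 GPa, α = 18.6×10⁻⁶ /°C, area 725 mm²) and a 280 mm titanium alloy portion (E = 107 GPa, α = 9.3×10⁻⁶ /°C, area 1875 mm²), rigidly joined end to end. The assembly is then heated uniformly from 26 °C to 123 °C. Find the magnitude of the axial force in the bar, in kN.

With the walls removed the bar would change length by δ_free = Σ αᵢΔT Lᵢ = 18.6×10⁻⁶×97×210 + 9.3×10⁻⁶×97×280 = 0.6315 mm.
Since the ends are fixed, an axial force P builds up, equal in every segment, with P · Σ Lᵢ/(AᵢEᵢ) = δ_free.
Σ Lᵢ/(AᵢEᵢ) = 210/(725×100×10³) + 280/(1875×107×10³) = 4.292×10⁻⁶ mm/N.
Hence P = δ_free / Σ(L/AE) = 0.6315/4.292×10⁻⁶ = 147.1 kN (compressive).

P ≈ 147 kN (compressive)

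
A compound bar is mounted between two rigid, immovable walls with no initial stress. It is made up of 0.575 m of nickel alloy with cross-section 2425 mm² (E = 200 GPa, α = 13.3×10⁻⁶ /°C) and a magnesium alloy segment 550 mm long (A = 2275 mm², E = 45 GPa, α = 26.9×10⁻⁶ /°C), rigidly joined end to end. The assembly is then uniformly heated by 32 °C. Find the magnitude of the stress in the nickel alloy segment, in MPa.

If the supports were absent, the total length change would be Σ αᵢΔT Lᵢ = 13.3×10⁻⁶×32×575 + 26.9×10⁻⁶×32×550 = 0.7182 mm.
The walls prevent any net length change, so an axial force P (same in every segment) develops. Compatibility: P · Σ Lᵢ/(AᵢEᵢ) = δ_free.
Σ Lᵢ/(AᵢEᵢ) = 575/(2425×200×10³) + 550/(2275×45×10³) = 6.558×10⁻⁶ mm/N.
So P = 0.7182 / 6.558×10⁻⁶ = 109.5 kN, compressive.
σ_{nickel alloy} = P / A = 109500 / 2425 = 45.16 MPa.

σ ≈ 45.2 MPa (compressive)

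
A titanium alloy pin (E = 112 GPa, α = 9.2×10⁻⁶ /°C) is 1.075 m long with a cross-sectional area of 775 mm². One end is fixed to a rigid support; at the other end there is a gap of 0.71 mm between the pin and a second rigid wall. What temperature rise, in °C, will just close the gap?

The gap closes when αΔT L = 0.71 mm, since the pin is still unstressed at that instant.
ΔT = 0.71 / (9.2×10⁻⁶ × 1075) = 71.79 °C.

ΔT ≈ 71.8 °C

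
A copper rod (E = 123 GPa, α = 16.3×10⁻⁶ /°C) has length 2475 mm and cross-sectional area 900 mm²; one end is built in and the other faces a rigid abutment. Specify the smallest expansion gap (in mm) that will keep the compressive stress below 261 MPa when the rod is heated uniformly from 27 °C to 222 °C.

With no wall the rod would lengthen by αΔT L = 16.3×10⁻⁶ × 195 × 2475 = 7.867 mm.
A stress of 261 MPa corresponds to the wall pushing the rod back by σL/E = 261×2475/(123×10³) = 5.252 mm.
So the gap has to take up the difference, g_min = δ_free − σL/E = 7.867 − 5.252 = 2.615 mm.

g ≈ 2.61 mm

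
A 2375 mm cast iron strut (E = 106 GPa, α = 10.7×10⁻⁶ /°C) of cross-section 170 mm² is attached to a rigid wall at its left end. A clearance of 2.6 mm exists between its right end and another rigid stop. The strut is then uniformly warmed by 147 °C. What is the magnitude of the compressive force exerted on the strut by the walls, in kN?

If the wall were absent the strut would grow by αΔT L = 10.7×10⁻⁶ × 147 × 2375 = 3.736 mm.
The gap closes (δ_free > 2.6 mm) and the wall then resists a further 3.736 − 2.6 = 1.136 mm of expansion.
So σ = E(δ_free − g)/L = 106×10³ × 1.136/2375 = 50.69 MPa.
Force on the wall = σA = 50.69 × 170 mm² = 8.617 kN.

P ≈ 8.62 kN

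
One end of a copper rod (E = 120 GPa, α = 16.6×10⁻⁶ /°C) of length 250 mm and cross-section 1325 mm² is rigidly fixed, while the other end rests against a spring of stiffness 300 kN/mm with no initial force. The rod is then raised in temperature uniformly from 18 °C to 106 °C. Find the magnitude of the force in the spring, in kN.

P ≈ 74.4 kN

If the spring were absent the rod would lengthen by αΔT L = 16.6×10⁻⁶ × 88 × 250 = 0.3652 mm.
With a force P in the spring, the elastic change of the rod is PL/(AE) and that of the spring is P/k; compatibility requires their sum to equal δ_free.
So P = δ_free / [L/(AE) + 1/k] = 0.3652 / [ 250/(1325×120×10³) + 1/(300×10³) ].
P = 0.3652 / 4.906×10⁻⁶ = 74440 N.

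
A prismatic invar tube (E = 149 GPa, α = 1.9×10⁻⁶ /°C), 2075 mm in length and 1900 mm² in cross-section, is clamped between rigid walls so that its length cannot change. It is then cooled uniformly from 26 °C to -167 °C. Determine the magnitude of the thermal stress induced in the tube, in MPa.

σ ≈ 54.6 MPa (tensile)

Because both ends are immovable the net strain is zero, and the suppressed thermal strain is αΔT = 1.9×10⁻⁶ × 193 = 366.7×10⁻⁶.
Hence σ = E·αΔT = 149×10³ × 366.7×10⁻⁶ = 54.64 MPa, tensile.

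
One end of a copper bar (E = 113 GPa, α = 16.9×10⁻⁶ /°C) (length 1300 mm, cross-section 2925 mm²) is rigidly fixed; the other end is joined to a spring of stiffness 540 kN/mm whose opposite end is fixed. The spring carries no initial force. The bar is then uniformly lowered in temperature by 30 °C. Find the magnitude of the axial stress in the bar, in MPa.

The unrestrained thermal change is αΔT L = 16.9×10⁻⁶ × 30 × 1300 = 0.6591 mm.
Let P be the tensile force in the spring. The bar extends elastically by PL/(AE) and the spring stretches by P/k; together these equal δ_free.
So P = δ_free / [L/(AE) + 1/k] = 0.6591 / [ 1300/(2925×113×10³) + 1/(540×10³) ].
P = 0.6591 / 5.785×10⁻⁶ = 113900 N.
σ = P/A = 113900/2925 = 38.95 MPa.

σ ≈ 39 MPa (tensile)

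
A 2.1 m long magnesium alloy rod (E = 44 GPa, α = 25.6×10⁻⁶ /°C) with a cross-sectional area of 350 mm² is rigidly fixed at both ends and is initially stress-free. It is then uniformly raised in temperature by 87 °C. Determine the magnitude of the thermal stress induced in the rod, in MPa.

σ ≈ 98 MPa (compressive)

With length fixed, the mechanical strain must cancel the thermal strain αΔT = 25.6×10⁻⁶ × 87 = 2227.2×10⁻⁶.
Hence σ = E·αΔT = 44×10³ × 2227.2×10⁻⁶ = 98 MPa, compressive.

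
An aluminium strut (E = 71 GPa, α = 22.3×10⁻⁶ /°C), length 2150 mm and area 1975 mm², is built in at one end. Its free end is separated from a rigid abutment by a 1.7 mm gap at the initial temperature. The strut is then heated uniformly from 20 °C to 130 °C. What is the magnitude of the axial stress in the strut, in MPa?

σ ≈ 118 MPa (compressive)

Free thermal elongation = αΔT L = 22.3×10⁻⁶ × 110 × 2150 = 5.274 mm.
The gap closes (δ_free > 1.7 mm) and the wall then resists a further 5.274 − 1.7 = 3.574 mm of expansion.
That suppressed elongation corresponds to σ = E·Δ/L = 71×10³ × 3.574/2150 = 118 MPa.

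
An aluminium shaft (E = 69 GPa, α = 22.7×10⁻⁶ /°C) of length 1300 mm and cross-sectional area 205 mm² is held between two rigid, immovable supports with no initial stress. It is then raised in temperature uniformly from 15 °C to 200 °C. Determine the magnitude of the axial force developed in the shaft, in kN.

P ≈ 59.4 kN (compressive)

The ends cannot move, so σ = EαΔT = 69×10³ × 22.7×10⁻⁶ × 185 = 289.8 MPa.
Axial force P = σA = 289.8 × 205 = 59400 N = 59.4 kN, compressive.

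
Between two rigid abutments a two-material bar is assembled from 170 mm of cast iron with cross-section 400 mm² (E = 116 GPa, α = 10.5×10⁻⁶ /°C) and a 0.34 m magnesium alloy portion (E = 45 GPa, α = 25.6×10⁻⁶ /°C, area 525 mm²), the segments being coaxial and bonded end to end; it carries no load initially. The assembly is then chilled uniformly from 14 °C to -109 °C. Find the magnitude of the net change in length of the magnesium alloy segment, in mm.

|ΔL| ≈ 0.0422 mm

If the supports were absent, the total length change would be Σ αᵢΔT Lᵢ = 10.5×10⁻⁶×123×170 + 25.6×10⁻⁶×123×340 = 1.29 mm.
The rigid supports impose zero overall length change; the single axial force P common to all segments must satisfy P Σ Lᵢ/(AᵢEᵢ) = δ_free.
Σ Lᵢ/(AᵢEᵢ) = 170/(400×116×10³) + 340/(525×45×10³) = 1.806×10⁻⁵ mm/N.
P = 1.29 / 1.806×10⁻⁵ = 71460 N = 71.46 kN, tensile.
For the magnesium alloy segment, free thermal change = 25.6×10⁻⁶×123×340 = 1.071 mm and elastic change from P = 71460×340/(525×45×10³) = 1.028 mm; these oppose, so the net change is 0.0422 mm (segment shortens).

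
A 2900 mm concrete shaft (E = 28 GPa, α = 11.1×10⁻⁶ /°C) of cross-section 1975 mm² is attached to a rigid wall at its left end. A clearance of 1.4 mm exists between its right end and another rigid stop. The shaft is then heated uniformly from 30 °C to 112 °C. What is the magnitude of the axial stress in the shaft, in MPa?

Unrestrained expansion: δ_free = αΔT L = 11.1×10⁻⁶ × 82 × 2900 = 2.64 mm.
This exceeds the 1.4 mm gap, so the wall pushes back. The portion of expansion that must be recovered elastically is δ_free − gap = 2.64 − 1.4 = 1.24 mm.
That suppressed elongation corresponds to σ = E·Δ/L = 28×10³ × 1.24/2900 = 11.97 MPa.

σ ≈ 12 MPa (compressive)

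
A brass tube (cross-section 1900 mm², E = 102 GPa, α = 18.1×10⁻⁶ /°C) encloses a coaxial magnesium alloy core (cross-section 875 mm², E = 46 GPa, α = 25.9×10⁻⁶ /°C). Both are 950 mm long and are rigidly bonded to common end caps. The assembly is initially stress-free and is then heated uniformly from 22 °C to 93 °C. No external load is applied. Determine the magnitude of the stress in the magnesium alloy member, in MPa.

σ ≈ 21.1 MPa (compressive)

Both members must finish at the same length. With the larger α, the magnesium alloy tends to over-expand; the plates restrain it, putting the magnesium alloy in compression and the brass in tension. With no external load the two internal forces are equal and opposite, magnitude P.
Setting the final lengths equal and cancelling L: (α₁ − α₂)ΔT = P/(A₁E₁) + P/(A₂E₂).
|α₁ − α₂|·ΔT = 7.8×10⁻⁶ × 71 = 0.0005538.
1/(A₁E₁) + 1/(A₂E₂) = 1/(1900×102×10³) + 1/(875×46×10³) = 3×10⁻⁸ N⁻¹.
So P = 0.0005538 / 3×10⁻⁸ = 18.46 kN.
σ_{magnesium alloy} = P/A₂ = 18460/875 = 21.09 MPa, compressive.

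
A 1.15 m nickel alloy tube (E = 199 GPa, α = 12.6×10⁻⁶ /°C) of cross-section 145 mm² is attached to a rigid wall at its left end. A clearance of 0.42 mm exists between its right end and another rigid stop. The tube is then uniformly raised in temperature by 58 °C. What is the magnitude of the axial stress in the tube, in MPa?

σ ≈ 72.8 MPa (compressive)

If the wall were absent the tube would grow by αΔT L = 12.6×10⁻⁶ × 58 × 1150 = 0.8404 mm.
This exceeds the 0.42 mm gap, so the wall pushes back. The portion of expansion that must be recovered elastically is δ_free − gap = 0.8404 − 0.42 = 0.4204 mm.
Compatibility: PL/(AE) = 0.4204 mm, so σ = P/A = E × (0.4204/1150) = 72.75 MPa.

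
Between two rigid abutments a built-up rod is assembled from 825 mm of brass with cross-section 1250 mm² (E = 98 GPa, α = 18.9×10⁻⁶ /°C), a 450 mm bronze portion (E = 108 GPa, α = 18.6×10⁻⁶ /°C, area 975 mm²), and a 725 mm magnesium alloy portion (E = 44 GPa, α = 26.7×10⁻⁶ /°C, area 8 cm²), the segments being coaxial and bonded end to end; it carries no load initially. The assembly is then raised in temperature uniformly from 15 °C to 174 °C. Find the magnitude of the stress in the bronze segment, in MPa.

σ ≈ 224 MPa (compressive)

If the supports were absent, the total length change would be Σ αᵢΔT Lᵢ = 18.9×10⁻⁶×159×825 + 18.6×10⁻⁶×159×450 + 26.7×10⁻⁶×159×725 = 6.888 mm.
The rigid supports impose zero overall length change; the single axial force P common to all segments must satisfy P Σ Lᵢ/(AᵢEᵢ) = δ_free.
Σ Lᵢ/(AᵢEᵢ) = 825/(1250×98×10³) + 450/(975×108×10³) + 725/(800×44×10³) = 3.16×10⁻⁵ mm/N.
Hence P = δ_free / Σ(L/AE) = 6.888/3.16×10⁻⁵ = 217.9 kN (compressive).
σ_{bronze} = P / A = 217900 / 975 = 223.5 MPa.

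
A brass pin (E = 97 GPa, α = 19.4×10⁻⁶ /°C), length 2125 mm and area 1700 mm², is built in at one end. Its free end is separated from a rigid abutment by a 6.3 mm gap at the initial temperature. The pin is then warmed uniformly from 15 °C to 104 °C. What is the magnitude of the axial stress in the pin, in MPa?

σ ≈ 0 MPa

Unrestrained expansion: δ_free = αΔT L = 19.4×10⁻⁶ × 89 × 2125 = 3.669 mm.
Since δ_free = 3.67 mm is less than the 6.3 mm gap, the pin never touches the wall. No axial force develops.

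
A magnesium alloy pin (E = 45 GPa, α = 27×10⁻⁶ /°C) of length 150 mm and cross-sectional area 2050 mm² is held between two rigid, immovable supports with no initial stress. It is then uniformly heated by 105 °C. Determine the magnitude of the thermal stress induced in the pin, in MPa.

σ ≈ 128 MPa (compressive)

The supports are rigid, so the total axial strain is zero. The restrained thermal strain is ε = αΔT = 27×10⁻⁶ × 105 = 2835×10⁻⁶.
The stress required to suppress this strain is σ = Eε = 45×10³ × 2835×10⁻⁶ = 127.6 MPa, compressive since the pin is trying to expand.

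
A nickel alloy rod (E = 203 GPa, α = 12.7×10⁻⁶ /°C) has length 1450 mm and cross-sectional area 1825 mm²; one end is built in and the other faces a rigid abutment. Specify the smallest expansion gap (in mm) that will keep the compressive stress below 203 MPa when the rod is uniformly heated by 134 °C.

g ≈ 1.02 mm

With no wall the rod would lengthen by αΔT L = 12.7×10⁻⁶ × 134 × 1450 = 2.468 mm.
At the allowable stress the elastic shortening the wall may impose is σL/E = 203 × 1450 / (203×10³) = 1.45 mm.
The gap must absorb the remainder: g_min = 2.468 − 1.45 = 1.018 mm.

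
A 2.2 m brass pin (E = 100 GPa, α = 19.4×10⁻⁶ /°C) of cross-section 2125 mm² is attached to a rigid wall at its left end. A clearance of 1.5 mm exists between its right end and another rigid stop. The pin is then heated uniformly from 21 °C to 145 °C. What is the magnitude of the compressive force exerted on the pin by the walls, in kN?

If the wall were absent the pin would grow by αΔT L = 19.4×10⁻⁶ × 124 × 2200 = 5.292 mm.
This exceeds the 1.5 mm gap, so the wall pushes back. The portion of expansion that must be recovered elastically is δ_free − gap = 5.292 − 1.5 = 3.792 mm.
So σ = E(δ_free − g)/L = 100×10³ × 3.792/2200 = 172.4 MPa.
Force on the wall = σA = 172.4 × 2125 mm² = 366.3 kN.

P ≈ 366 kN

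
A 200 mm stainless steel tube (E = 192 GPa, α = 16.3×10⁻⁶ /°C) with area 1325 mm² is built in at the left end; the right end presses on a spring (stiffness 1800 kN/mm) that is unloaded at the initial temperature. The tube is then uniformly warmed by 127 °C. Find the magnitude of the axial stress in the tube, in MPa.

Free thermal expansion: δ_free = αΔT L = 16.3×10⁻⁶ × 127 × 200 = 0.414 mm.
Let P be the compressive force at the spring. The tube shortens elastically by PL/(AE) and the spring compresses by P/k; together these equal δ_free.
P [ L/(AE) + 1/k ] = δ_free → P [ 200/(1325×192×10³) + 1/(1800×10³) ] = 0.414.
P = 0.414 / 1.342×10⁻⁶ = 308600 N.
σ = P/A = 308600/1325 = 232.9 MPa.

σ ≈ 233 MPa (compressive)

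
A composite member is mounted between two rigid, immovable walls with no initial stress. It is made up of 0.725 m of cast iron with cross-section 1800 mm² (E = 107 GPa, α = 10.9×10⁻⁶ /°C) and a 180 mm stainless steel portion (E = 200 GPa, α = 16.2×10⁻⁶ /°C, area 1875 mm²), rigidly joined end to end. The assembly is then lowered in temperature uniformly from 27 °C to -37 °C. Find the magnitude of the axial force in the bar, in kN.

If the supports were absent, the total length change would be Σ αᵢΔT Lᵢ = 10.9×10⁻⁶×64×725 + 16.2×10⁻⁶×64×180 = 0.6924 mm.
The rigid supports impose zero overall length change; the single axial force P common to all segments must satisfy P Σ Lᵢ/(AᵢEᵢ) = δ_free.
Σ Lᵢ/(AᵢEᵢ) = 725/(1800×107×10³) + 180/(1875×200×10³) = 4.244×10⁻⁶ mm/N.
P = 0.6924 / 4.244×10⁻⁶ = 163100 N = 163.1 kN, tensile.

P ≈ 163 kN (tensile)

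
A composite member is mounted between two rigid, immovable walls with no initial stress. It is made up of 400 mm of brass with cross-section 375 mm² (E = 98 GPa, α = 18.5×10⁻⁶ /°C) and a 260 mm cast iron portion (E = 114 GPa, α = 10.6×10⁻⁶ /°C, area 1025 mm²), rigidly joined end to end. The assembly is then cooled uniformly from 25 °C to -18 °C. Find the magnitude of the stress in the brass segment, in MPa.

Free thermal contraction of the whole bar: Σ αᵢΔT Lᵢ = 18.5×10⁻⁶×43×400 + 10.6×10⁻⁶×43×260 = 0.4367 mm.
The rigid supports impose zero overall length change; the single axial force P common to all segments must satisfy P Σ Lᵢ/(AᵢEᵢ) = δ_free.
The series flexibility is Σ Lᵢ/(AᵢEᵢ) = 400/(375×98×10³) + 260/(1025×114×10³) = 1.311×10⁻⁵ mm/N.
P = 0.4367 / 1.311×10⁻⁵ = 33310 N = 33.31 kN, tensile.
σ_{brass} = P / A = 33310 / 375 = 88.83 MPa.

σ ≈ 88.8 MPa (tensile)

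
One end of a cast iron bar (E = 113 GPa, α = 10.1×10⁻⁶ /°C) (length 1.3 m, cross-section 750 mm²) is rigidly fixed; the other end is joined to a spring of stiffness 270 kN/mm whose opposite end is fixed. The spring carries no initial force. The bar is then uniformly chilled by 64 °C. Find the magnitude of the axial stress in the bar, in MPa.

The unrestrained thermal change is αΔT L = 10.1×10⁻⁶ × 64 × 1300 = 0.8403 mm.
With a force P in the spring, the elastic change of the bar is PL/(AE) and that of the spring is P/k; compatibility requires their sum to equal δ_free.
So P = δ_free / [L/(AE) + 1/k] = 0.8403 / [ 1300/(750×113×10³) + 1/(270×10³) ].
P = 0.8403 / 1.904×10⁻⁵ = 44130 N.
σ = P/A = 44130/750 = 58.84 MPa.

σ ≈ 58.8 MPa (tensile)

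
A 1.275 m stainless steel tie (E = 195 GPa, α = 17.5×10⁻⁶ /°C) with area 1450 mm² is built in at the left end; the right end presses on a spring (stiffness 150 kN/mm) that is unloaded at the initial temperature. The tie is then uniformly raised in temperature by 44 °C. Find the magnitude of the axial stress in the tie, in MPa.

σ ≈ 60.6 MPa (compressive)

If the spring were absent the tie would lengthen by αΔT L = 17.5×10⁻⁶ × 44 × 1275 = 0.9817 mm.
Let P be the compressive force at the spring. The tie shortens elastically by PL/(AE) and the spring compresses by P/k; together these equal δ_free.
P [ L/(AE) + 1/k ] = δ_free → P [ 1275/(1450×195×10³) + 1/(150×10³) ] = 0.9817.
P = 0.9817 / 1.118×10⁻⁵ = 87840 N.
σ = P/A = 87840/1450 = 60.58 MPa.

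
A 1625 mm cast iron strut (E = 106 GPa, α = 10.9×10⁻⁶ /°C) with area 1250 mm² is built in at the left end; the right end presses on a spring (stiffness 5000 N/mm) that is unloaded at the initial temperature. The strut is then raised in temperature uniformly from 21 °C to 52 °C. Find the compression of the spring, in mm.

The unrestrained thermal change is αΔT L = 10.9×10⁻⁶ × 31 × 1625 = 0.5491 mm.
With a force P in the spring, the elastic change of the strut is PL/(AE) and that of the spring is P/k; compatibility requires their sum to equal δ_free.
So P = δ_free / [L/(AE) + 1/k] = 0.5491 / [ 1625/(1250×106×10³) + 1/(5000) ].
P = 0.5491 / 0.0002123 = 2587 N.
Spring compression = P/k = 2587/(5000) = 0.5174 mm.

δ ≈ 0.517 mm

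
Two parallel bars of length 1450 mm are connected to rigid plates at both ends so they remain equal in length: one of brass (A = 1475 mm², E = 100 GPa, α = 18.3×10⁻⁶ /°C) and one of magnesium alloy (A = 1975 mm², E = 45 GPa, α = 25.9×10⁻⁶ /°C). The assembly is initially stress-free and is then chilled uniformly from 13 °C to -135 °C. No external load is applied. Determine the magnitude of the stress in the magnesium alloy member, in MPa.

Equilibrium of a rigid end plate with no external load gives equal and opposite internal forces ±P in the two members. Since α_{magnesium alloy} > α_{brass}, cooling drives the magnesium alloy into tension and the brass into compression.
Setting the final lengths equal and cancelling L: (α₁ − α₂)ΔT = P/(A₁E₁) + P/(A₂E₂).
|α₁ − α₂|·ΔT = 7.6×10⁻⁶ × 148 = 0.001125.
1/(A₁E₁) + 1/(A₂E₂) = 1/(1475×100×10³) + 1/(1975×45×10³) = 1.803×10⁻⁸ N⁻¹.
So P = 0.001125 / 1.803×10⁻⁸ = 62.38 kN.
σ_{magnesium alloy} = P/A₂ = 62380/1975 = 31.58 MPa, tensile.

σ ≈ 31.6 MPa (tensile)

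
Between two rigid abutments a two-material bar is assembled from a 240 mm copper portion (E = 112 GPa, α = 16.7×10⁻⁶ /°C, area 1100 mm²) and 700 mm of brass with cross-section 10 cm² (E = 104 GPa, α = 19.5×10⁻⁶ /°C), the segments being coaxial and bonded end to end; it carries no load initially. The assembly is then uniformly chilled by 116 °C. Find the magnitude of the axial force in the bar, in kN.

Free thermal contraction of the whole bar: Σ αᵢΔT Lᵢ = 16.7×10⁻⁶×116×240 + 19.5×10⁻⁶×116×700 = 2.048 mm.
Since the ends are fixed, an axial force P builds up, equal in every segment, with P · Σ Lᵢ/(AᵢEᵢ) = δ_free.
The series flexibility is Σ Lᵢ/(AᵢEᵢ) = 240/(1100×112×10³) + 700/(1000×104×10³) = 8.679×10⁻⁶ mm/N.
So P = 2.048 / 8.679×10⁻⁶ = 236 kN, tensile.

P ≈ 236 kN (tensile)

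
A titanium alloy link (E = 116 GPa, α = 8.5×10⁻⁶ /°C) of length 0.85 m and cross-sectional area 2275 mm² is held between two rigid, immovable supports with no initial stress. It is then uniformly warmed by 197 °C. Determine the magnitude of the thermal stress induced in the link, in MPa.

With length fixed, the mechanical strain must cancel the thermal strain αΔT = 8.5×10⁻⁶ × 197 = 1674.5×10⁻⁶.
The stress required to suppress this strain is σ = Eε = 116×10³ × 1674.5×10⁻⁶ = 194.2 MPa, compressive since the link is trying to expand.

σ ≈ 194 MPa (compressive)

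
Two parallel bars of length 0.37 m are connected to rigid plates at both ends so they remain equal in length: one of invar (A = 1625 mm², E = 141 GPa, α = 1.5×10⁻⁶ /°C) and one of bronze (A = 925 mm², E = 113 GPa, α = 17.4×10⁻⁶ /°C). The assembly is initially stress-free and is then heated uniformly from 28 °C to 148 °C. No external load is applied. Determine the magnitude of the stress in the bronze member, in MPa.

The bronze has the larger α, so on heating it would change length more than the invar if both were free. The rigid plates force a common final length, so the bronze is put into compression and the invar into tension, with equal and opposite forces P (no external load).
Compatibility of the two members (thermal + elastic change equal): (α₁ − α₂)ΔT = P·[1/(A₁E₁) + 1/(A₂E₂)].
|α₁ − α₂|·ΔT = 15.9×10⁻⁶ × 120 = 0.001908.
1/(A₁E₁) + 1/(A₂E₂) = 1/(1625×141×10³) + 1/(925×113×10³) = 1.393×10⁻⁸ N⁻¹.
P = 0.001908 / 1.393×10⁻⁸ = 137000 N = 137 kN.
σ_{bronze} = P/A₂ = 137000/925 = 148.1 MPa, compressive.

σ ≈ 148 MPa (compressive)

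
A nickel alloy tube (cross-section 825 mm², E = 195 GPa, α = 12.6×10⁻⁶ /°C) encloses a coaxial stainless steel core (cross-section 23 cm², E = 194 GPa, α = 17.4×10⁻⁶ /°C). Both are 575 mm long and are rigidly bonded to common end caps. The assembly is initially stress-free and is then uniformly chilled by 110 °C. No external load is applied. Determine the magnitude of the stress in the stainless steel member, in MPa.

Equilibrium of a rigid end plate with no external load gives equal and opposite internal forces ±P in the two members. Since α_{stainless steel} > α_{nickel alloy}, cooling drives the stainless steel into tension and the nickel alloy into compression.
Setting the final lengths equal and cancelling L: (α₁ − α₂)ΔT = P/(A₁E₁) + P/(A₂E₂).
|α₁ − α₂|·ΔT = 4.8×10⁻⁶ × 110 = 0.000528.
1/(A₁E₁) + 1/(A₂E₂) = 1/(825×195×10³) + 1/(2300×194×10³) = 8.457×10⁻⁹ N⁻¹.
So P = 0.000528 / 8.457×10⁻⁹ = 62.43 kN.
σ_{stainless steel} = P/A₂ = 62430/2300 = 27.14 MPa, tensile.

σ ≈ 27.1 MPa (tensile)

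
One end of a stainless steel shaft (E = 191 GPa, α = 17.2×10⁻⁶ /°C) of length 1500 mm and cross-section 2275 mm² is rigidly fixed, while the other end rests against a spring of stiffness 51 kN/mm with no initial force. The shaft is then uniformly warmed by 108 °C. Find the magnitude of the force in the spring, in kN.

Free thermal expansion: δ_free = αΔT L = 17.2×10⁻⁶ × 108 × 1500 = 2.786 mm.
Let P be the compressive force at the spring. The shaft shortens elastically by PL/(AE) and the spring compresses by P/k; together these equal δ_free.
So P = δ_free / [L/(AE) + 1/k] = 2.786 / [ 1500/(2275×191×10³) + 1/(51×10³) ].
P = 2.786 / 2.306×10⁻⁵ = 120800 N.

P ≈ 121 kN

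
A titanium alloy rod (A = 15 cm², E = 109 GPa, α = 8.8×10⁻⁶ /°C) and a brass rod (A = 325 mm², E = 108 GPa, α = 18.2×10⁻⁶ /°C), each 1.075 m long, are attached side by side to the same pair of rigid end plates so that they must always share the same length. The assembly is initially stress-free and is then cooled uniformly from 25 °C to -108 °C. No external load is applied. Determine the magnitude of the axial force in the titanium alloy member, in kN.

P ≈ 36.1 kN (compressive in the titanium alloy)

Equilibrium of a rigid end plate with no external load gives equal and opposite internal forces ±P in the two members. Since α_{brass} > α_{titanium alloy}, cooling drives the brass into tension and the titanium alloy into compression.
Setting the final lengths equal and cancelling L: (α₁ − α₂)ΔT = P/(A₁E₁) + P/(A₂E₂).
|α₁ − α₂|·ΔT = 9.4×10⁻⁶ × 133 = 0.00125.
1/(A₁E₁) + 1/(A₂E₂) = 1/(1500×109×10³) + 1/(325×108×10³) = 3.461×10⁻⁸ N⁻¹.
P = 0.00125 / 3.461×10⁻⁸ = 36130 N = 36.13 kN.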